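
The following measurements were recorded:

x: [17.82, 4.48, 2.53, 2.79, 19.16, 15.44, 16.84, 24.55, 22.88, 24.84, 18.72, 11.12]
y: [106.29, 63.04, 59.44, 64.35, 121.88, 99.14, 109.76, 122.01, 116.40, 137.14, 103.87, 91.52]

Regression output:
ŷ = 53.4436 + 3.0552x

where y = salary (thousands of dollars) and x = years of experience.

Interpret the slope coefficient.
For each additional year of experience, predicted salary increases by approximately 3.0552 thousand dollars.

The slope β₁ = 3.0552 gives the rate at which the fitted salary changes with experience.

Interpretation:
- Experience up by 1 year → predicted salary increases by 3.0552 thousand dollars
- This is a linear approximation: the same per-unit change is assumed across the whole observed x range
- The sign (+) gives the direction; the magnitude 3.0552 gives the size of the effect per year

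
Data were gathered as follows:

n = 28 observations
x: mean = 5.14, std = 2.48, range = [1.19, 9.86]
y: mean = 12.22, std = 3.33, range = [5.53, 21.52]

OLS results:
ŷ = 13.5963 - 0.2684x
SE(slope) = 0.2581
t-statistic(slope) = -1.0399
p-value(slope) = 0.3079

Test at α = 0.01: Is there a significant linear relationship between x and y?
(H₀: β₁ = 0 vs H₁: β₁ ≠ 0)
p-value = 0.3079 ≥ α = 0.01, so we fail to reject H₀. The relationship is not significant.

Hypothesis test for the slope coefficient:

H₀: β₁ = 0 (no linear relationship)
H₁: β₁ ≠ 0 (linear relationship exists)

Test statistic: t = β̂₁ / SE(β̂₁) = -0.2684 / 0.2581 = -1.0399

With df = 26, the two-sided p-value for |t| = 1.0399 is 0.3079.

Decision rule: reject H₀ if p-value < α.
p-value = 0.3079 ≥ α = 0.01 → fail to reject H₀.

Conclusion: the linear association between x and y is not significant at the 1% level.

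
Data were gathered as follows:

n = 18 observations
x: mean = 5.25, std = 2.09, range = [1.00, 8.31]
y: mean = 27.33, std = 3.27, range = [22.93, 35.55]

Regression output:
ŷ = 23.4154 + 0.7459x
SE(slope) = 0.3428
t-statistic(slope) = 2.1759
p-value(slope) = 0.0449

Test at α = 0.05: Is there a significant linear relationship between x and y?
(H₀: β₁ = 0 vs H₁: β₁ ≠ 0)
Reject H₀: p-value = 0.0449 < α = 0.05. The linear relationship is significant at the 5% level.

Hypothesis test for the slope coefficient:

H₀: β₁ = 0 (no linear relationship)
H₁: β₁ ≠ 0 (linear relationship exists)

Test statistic: t = β̂₁ / SE(β̂₁) = 0.7459 / 0.3428 = 2.1759

The p-value (0.0449) is the probability, under H₀, of a t-statistic at least as extreme as |t| = 2.1759 (two-sided, df = n − 2 = 16).

Decision rule: reject H₀ if p-value < α.
p-value = 0.0449 < α = 0.05 → reject H₀.

At α = 0.05 the data do provide convincing evidence of a nonzero slope.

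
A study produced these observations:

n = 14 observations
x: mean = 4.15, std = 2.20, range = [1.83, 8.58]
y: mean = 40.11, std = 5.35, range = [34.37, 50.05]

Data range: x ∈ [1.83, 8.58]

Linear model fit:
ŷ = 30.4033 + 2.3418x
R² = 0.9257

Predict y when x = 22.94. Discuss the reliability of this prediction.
The equation gives ŷ = 84.1242; however x = 22.94 is 14.36 units above the observed range, so this extrapolated value should not be trusted.

Prediction calculation:
ŷ = 30.4033 + 2.3418 × 22.94
ŷ = 84.1242

Reliability:
- Data range: x ∈ [1.83, 8.58]
- Prediction point: x = 22.94 is 14.36 units above the observed range → this is EXTRAPOLATION, not interpolation

Why that matters here:
- Real relationships often flatten, saturate, or turn nonlinear at extremes
- R² describes fit only over the sampled x values; it says nothing about behaviour beyond them
- The standard error of prediction grows with (x − x̄)², and x = 22.94 is far from x̄ = 4.15

A defensible statement: 'if the linear trend continued to x = 22.94, y would be about 84.1242' — the premise is untested.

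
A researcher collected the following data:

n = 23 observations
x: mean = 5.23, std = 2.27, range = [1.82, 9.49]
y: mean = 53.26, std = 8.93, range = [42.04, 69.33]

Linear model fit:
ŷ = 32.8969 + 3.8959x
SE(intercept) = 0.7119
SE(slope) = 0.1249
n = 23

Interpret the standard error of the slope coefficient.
SE(β̂₁) = 0.1249 is the estimated standard deviation of the slope estimate across repeated samples; relative to β̂₁ = 3.8959 that is 3.2%, a precise estimate.

SE(β̂₁) = 0.1249 says: if we drew many samples of n = 23 from the same population and refit each time, the fitted slopes would scatter with a standard deviation of roughly 0.1249 around the true β₁.

Relative precision:
- SE / |β̂₁| = 0.1249 / 3.8959 = 3.2%
- Rule of thumb (under 20%: precise; 20% to under 50%: moderately precise; 50% or more: imprecise) → precise

Link to interval estimation: a confidence interval for β₁ is β̂₁ ± t* × 0.1249, so SE sets the half-width per unit of t*.

What drives SE(β̂₁): wider spread of x values → smaller SE.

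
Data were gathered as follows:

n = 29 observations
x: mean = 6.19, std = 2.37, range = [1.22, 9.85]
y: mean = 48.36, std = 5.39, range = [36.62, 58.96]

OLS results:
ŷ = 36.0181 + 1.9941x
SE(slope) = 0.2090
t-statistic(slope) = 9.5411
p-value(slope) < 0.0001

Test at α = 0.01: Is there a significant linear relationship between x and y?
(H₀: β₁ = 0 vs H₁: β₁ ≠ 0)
p-value < 0.0001 < α = 0.01, so we reject H₀. The relationship is significant.

Hypothesis test for the slope coefficient:

H₀: β₁ = 0 (no linear relationship)
H₁: β₁ ≠ 0 (linear relationship exists)

Test statistic: t = β̂₁ / SE(β̂₁) = 1.9941 / 0.2090 = 9.5411

With df = 27, the two-sided p-value for |t| = 9.5411 is <0.0001.

Decision rule: reject H₀ if p-value < α.
p-value < 0.0001 < α = 0.01 → reject H₀.

There is sufficient evidence at the 1% significance level to conclude that a linear relationship exists between x and y.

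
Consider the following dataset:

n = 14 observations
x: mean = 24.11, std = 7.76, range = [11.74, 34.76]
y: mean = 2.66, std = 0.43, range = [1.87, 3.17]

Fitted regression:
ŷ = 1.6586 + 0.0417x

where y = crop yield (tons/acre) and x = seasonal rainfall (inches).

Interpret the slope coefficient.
An increase of one inch in rainfall is associated with a 0.0417 tons/acre increase in predicted crop yield.

The slope coefficient β₁ = 0.0417 represents the marginal effect of rainfall on crop yield.

Interpretation:
- Rainfall up by 1 inch → predicted crop yield increases by 0.0417 tons/acre
- This is a linear approximation: the same per-unit change is assumed across the whole observed x range

(β₀ = 1.6586 is the fitted value at x = 0 and is not part of the slope interpretation.)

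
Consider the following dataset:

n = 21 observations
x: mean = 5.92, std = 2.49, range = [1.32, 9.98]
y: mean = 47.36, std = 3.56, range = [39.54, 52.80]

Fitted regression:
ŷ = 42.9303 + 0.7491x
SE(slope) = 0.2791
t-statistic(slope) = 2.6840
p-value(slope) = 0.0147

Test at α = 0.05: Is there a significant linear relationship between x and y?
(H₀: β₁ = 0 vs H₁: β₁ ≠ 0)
Reject H₀: p-value = 0.0147 < α = 0.05. The linear relationship is significant at the 5% level.

Hypothesis test for the slope coefficient:

H₀: β₁ = 0 (no linear relationship)
H₁: β₁ ≠ 0 (linear relationship exists)

Test statistic: t = β̂₁ / SE(β̂₁) = 0.7491 / 0.2791 = 2.6840

p = 0.0147: how often a slope estimate this far from 0 (in SE units) would arise by chance if β₁ were truly 0.

Decision rule: reject H₀ if p-value < α.
p-value = 0.0147 < α = 0.05 → reject H₀.

Conclusion: the linear association between x and y is significant at the 5% level.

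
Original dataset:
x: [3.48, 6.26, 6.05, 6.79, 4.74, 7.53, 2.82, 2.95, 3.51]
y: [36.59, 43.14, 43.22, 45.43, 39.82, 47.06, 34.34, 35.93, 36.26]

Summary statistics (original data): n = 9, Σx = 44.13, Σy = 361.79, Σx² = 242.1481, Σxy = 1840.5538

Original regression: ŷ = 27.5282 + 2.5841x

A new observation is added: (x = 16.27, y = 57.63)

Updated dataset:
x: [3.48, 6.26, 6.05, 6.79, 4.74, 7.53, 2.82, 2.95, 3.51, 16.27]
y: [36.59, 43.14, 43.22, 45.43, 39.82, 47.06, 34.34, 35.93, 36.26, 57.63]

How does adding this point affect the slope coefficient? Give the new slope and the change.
The slope changes from 2.5841 to 1.7241 (change of -0.8600, or -33.3%).

x = 16.27 lies well outside the original x-range [2.82, 7.53] (x̄ ≈ 4.90), so this observation has high leverage and can move the slope substantially.

Step 1: Update the sums with the new point (n goes from 9 to 10)
Σx  = 44.13 + 16.27 = 60.40
Σy  = 361.79 + 57.63 = 419.42
Σx² = 242.1481 + 16.27² = 242.1481 + 264.7129 = 506.8610
Σxy = 1840.5538 + 16.27×57.63 = 1840.5538 + 937.6401 = 2778.1939

Step 2: Recompute the slope with b₁ = (nΣxy − ΣxΣy) / (nΣx² − (Σx)²)
Numerator   = 10×2778.1939 − 60.40×419.42 = 27781.9390 − 25332.9680 = 2448.9710
Denominator = 10×506.8610 − 60.40² = 5068.6100 − 3648.1600 = 1420.4500
b₁(new) = 2448.9710 / 1420.4500 = 1.7241

(Same formula on the original sums: (9×1840.5538 − 44.13×361.79) / (9×242.1481 − 44.13²) = 599.1915 / 231.8760 = 2.5841, matching the given fit.)

Step 3: Change in slope
Δβ₁ = 1.7241 − 2.5841 = -0.8600
Relative change = -0.8600 / 2.5841 × 100% = -33.3%
→ the slope decreases when the point is added.

Because the point sits below the extension of the original line at a high-leverage x, it tilts the fit down.
In practice: investigate whether it comes from the same population as the rest of the sample.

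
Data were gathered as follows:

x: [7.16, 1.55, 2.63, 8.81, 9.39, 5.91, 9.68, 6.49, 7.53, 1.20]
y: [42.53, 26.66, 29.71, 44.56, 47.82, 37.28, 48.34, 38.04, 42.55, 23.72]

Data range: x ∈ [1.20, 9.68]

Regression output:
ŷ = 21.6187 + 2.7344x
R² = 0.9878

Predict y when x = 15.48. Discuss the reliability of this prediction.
ŷ = 63.9472 (extrapolation — x = 15.48 lies outside [1.20, 9.68], so reliability is low).

Prediction calculation:
ŷ = 21.6187 + 2.7344 × 15.48
ŷ = 63.9472

Reliability:
- Data range: x ∈ [1.20, 9.68]
- Prediction point: x = 15.48 is 5.80 units above the observed range → this is EXTRAPOLATION, not interpolation

Why that matters here:
- The linear relationship may not hold outside the observed range
- R² describes fit only over the sampled x values; it says nothing about behaviour beyond them
- There are no observations near this x to validate the fitted line there

Report the number if required, but flag clearly that it is an extrapolation.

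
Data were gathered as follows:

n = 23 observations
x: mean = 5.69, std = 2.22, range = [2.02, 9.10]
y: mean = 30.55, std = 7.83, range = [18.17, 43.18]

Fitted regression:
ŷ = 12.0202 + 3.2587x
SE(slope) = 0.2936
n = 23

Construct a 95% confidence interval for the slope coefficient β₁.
The 95% CI for β₁ is (2.6481, 3.8693)

Confidence interval for the slope:

The 95% CI for β₁ is: β̂₁ ± t*(α/2, n-2) × SE(β̂₁)

Step 1: Find critical t-value
- Confidence level = 0.95
- Degrees of freedom = n - 2 = 23 - 2 = 21
- t*(α/2, 21) = 2.0796

Step 2: Calculate margin of error
Margin = 2.0796 × 0.2936 = 0.6106

Step 3: Construct interval
CI = 3.2587 ± 0.6106
CI = (2.6481, 3.8693)

Interpretation: We are 95% confident that the true slope β₁ lies between 2.6481 and 3.8693.
Both endpoints are positive, so the data support a genuinely positive slope at this confidence level.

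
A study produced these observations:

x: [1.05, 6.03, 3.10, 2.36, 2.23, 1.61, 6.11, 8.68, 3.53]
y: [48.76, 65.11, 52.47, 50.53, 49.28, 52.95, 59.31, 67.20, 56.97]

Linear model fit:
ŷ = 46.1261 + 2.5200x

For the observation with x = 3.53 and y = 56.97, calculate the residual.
Residual = 1.9483

The residual is the difference between the actual value and the predicted value:

Residual = y - ŷ

Step 1: Calculate predicted value
ŷ = 46.1261 + 2.5200 × 3.53
ŷ = 55.0217

Step 2: Calculate residual
Residual = 56.97 - 55.0217
Residual = 1.9483

Interpretation: the model underestimates the actual value by 1.9483 at this point (positive residual → observation lies above the fitted line).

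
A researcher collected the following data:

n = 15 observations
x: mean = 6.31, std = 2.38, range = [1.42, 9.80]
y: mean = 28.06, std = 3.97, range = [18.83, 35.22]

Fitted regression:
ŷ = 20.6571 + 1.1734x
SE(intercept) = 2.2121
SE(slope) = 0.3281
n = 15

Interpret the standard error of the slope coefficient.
The slope 1.1734 is pinned down to within about ±0.3281 (one SE) by these data — relative uncertainty 28.0%, i.e. moderately precise.

SE(β̂₁) = 0.3281 says: if we drew many samples of n = 15 from the same population and refit each time, the fitted slopes would scatter with a standard deviation of roughly 0.3281 around the true β₁.

Relative precision:
- SE / |β̂₁| = 0.3281 / 1.1734 = 28.0%
- Rule of thumb (under 20%: precise; 20% to under 50%: moderately precise; 50% or more: imprecise) → moderately precise

Link to interval estimation: a confidence interval for β₁ is β̂₁ ± t* × 0.3281, so SE sets the half-width per unit of t*.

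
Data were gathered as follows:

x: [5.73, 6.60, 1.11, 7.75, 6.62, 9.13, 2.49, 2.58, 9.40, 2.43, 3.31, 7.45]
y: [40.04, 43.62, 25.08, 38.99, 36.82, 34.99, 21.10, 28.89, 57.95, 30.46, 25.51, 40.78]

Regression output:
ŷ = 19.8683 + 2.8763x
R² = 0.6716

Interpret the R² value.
About 67.16% of the variability in y is accounted for by the regression on x (R² = 0.6716) — a moderate linear fit.

R² = 1 − SS_res/SS_tot compares the residual scatter to the total scatter of y about its mean.

Here R² = 0.6716:
- Explained: 67.16% of the variation in y
- Unexplained (residual): 100% − 67.16% = 32.84%
- Rule of thumb (below 0.3 weak; 0.3 to below 0.7 moderate; 0.7 and above strong) → moderate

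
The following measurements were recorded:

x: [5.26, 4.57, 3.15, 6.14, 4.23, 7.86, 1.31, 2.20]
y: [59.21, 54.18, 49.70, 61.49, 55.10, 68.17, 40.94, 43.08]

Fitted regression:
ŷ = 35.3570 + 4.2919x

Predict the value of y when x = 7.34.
ŷ = 66.8595

Plug x = 7.34 into the fitted line:

ŷ = 35.3570 + 4.2919 × 7.34
ŷ = 35.3570 + 31.5025
ŷ = 66.8595

This is the fitted mean response at that x — an individual observation would come with a wider prediction interval.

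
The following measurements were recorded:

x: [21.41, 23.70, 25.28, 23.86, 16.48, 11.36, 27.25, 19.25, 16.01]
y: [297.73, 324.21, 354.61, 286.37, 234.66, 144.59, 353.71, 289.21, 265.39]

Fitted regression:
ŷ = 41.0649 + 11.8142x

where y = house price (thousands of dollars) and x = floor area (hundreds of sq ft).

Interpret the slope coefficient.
For each additional hundred sq ft of floor area, predicted house price increases by approximately 11.8142 thousand dollars.

β₁ = 11.8142 is the change in predicted house price (thousand dollars) per additional hundred sq ft of floor area.

Interpretation:
- Floor area up by 1 hundred sq ft → predicted house price increases by 11.8142 thousand dollars
- This is a linear approximation: the same per-unit change is assumed across the whole observed x range

(β₀ = 41.0649 is the fitted value at x = 0 and is not part of the slope interpretation.)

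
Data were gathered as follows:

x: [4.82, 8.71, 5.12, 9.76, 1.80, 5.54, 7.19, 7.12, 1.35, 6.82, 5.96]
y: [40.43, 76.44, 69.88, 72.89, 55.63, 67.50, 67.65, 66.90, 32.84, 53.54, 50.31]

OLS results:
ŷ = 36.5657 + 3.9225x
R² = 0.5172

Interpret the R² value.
The model explains 51.72% of the variance in y (R² = 0.5172), leaving 48.28% unexplained; the fit is moderate.

R² = 1 − SS_res/SS_tot compares the residual scatter to the total scatter of y about its mean.

Here R² = 0.5172:
- Explained: 51.72% of the variation in y
- Unexplained (residual): 100% − 51.72% = 48.28%
- Rule of thumb (below 0.3 weak; 0.3 to below 0.7 moderate; 0.7 and above strong) → moderate

Note: R² says nothing about causation, and a high R² does not by itself mean the linear form is appropriate — check the residuals.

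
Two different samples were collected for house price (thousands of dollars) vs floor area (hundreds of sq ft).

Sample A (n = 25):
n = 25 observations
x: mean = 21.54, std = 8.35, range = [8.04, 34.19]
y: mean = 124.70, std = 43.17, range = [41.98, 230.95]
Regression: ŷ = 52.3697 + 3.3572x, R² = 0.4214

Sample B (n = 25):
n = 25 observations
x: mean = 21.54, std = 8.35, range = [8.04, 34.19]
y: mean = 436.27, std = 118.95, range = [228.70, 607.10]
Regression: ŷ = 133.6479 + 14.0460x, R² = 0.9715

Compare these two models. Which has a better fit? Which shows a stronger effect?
Model B has the better fit (R² = 0.9715 vs 0.4214). Model B shows the stronger effect (|β₁| = 14.0460 vs 3.3572).

Model Comparison:

Goodness of fit (R²):
- Model A: R² = 0.4214 → 42.14% of variance in house price explained
- Model B: R² = 0.9715 → 97.15% of variance in house price explained
- 0.9715 > 0.4214 → Model B has the better fit

Effect size (slope magnitude):
- Model A: β₁ = 3.3572 → predicted house price rises 3.3572 thousand dollars per additional hundred sq ft of floor area
- Model B: β₁ = 14.0460 → predicted house price rises 14.0460 thousand dollars per additional hundred sq ft of floor area
- |3.3572| < |14.0460| → Model B shows the stronger marginal effect

Notes:
- A better fit (higher R²) doesn't necessarily mean a more important relationship.
- A steeper slope doesn't make a better model if the scatter around the line is large.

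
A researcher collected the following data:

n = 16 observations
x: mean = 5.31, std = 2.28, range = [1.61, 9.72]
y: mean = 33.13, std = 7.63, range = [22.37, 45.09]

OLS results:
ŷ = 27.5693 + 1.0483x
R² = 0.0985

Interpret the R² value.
R² = 0.0985 means 9.85% of the variation in y is explained by the linear relationship with x. This indicates a weak fit.

R² (coefficient of determination) measures the proportion of variance in y explained by the regression model.

Here R² = 0.0985:
- Explained: 9.85% of the variation in y
- Unexplained (residual): 100% − 9.85% = 90.15%
- Rule of thumb (below 0.3 weak; 0.3 to below 0.7 moderate; 0.7 and above strong) → weak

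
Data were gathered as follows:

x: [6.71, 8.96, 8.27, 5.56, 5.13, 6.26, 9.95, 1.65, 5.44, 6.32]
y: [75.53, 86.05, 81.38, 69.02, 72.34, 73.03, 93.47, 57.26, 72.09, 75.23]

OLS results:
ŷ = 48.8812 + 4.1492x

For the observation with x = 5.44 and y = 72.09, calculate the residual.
Residual = 0.6372

The residual is the difference between the actual value and the predicted value:

Residual = y - ŷ

Step 1: Calculate predicted value
ŷ = 48.8812 + 4.1492 × 5.44
ŷ = 71.4528

Step 2: Calculate residual
Residual = 72.09 - 71.4528
Residual = 0.6372

Sign check: y > ŷ, so the point is above the line and the fit underestimates here.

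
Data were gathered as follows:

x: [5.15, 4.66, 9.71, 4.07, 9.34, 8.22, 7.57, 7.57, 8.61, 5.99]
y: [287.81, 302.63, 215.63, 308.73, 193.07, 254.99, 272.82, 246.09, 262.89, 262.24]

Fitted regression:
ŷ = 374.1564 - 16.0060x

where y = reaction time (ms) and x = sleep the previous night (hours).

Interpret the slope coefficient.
On average, reaction time is about 16.0060 ms lower for every extra hour of sleep.

β₁ = -16.0060 is the change in predicted reaction time (ms) per additional hour of sleep.

Interpretation:
- Sleep up by 1 hour → predicted reaction time decreases by 16.0060 ms
- This is a linear approximation: the same per-unit change is assumed across the whole observed x range
- The sign (−) gives the direction; the magnitude 16.0060 gives the size of the effect per hour

The intercept β₀ = 374.1564 is the predicted reaction time when sleep = 0; since the smallest observed x is 4.07, this is an extrapolation and mainly anchors the line.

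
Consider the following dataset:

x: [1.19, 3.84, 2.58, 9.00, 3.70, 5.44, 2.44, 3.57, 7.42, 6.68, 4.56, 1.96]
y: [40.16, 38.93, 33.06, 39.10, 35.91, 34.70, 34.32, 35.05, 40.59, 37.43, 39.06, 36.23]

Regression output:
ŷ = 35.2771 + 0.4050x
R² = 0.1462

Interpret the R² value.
The model explains 14.62% of the variance in y (R² = 0.1462), leaving 85.38% unexplained; the fit is weak.

R² (coefficient of determination) measures the proportion of variance in y explained by the regression model.

Here R² = 0.1462:
- Explained: 14.62% of the variation in y
- Unexplained (residual): 100% − 14.62% = 85.38%
- Rule of thumb (below 0.3 weak; 0.3 to below 0.7 moderate; 0.7 and above strong) → weak

Note: R² says nothing about causation, and a high R² does not by itself mean the linear form is appropriate — check the residuals.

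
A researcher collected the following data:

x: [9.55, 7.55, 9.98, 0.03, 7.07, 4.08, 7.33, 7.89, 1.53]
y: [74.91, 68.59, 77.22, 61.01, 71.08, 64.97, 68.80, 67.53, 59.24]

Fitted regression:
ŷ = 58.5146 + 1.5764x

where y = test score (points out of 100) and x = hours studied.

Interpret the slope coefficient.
For each additional hour of study time, predicted test score increases by approximately 1.5764 points.

The slope β₁ = 1.5764 gives the rate at which the fitted test score changes with study time.

Interpretation:
- Study time up by 1 hour → predicted test score increases by 1.5764 points
- This is a linear approximation: the same per-unit change is assumed across the whole observed x range
- The sign (+) gives the direction; the magnitude 1.5764 gives the size of the effect per hour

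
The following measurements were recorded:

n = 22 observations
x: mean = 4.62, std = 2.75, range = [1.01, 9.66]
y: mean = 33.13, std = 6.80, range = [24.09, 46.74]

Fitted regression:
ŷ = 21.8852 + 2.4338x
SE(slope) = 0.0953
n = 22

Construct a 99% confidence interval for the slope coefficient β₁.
The 99% CI for β₁ is (2.1626, 2.7050)

Confidence interval for the slope:

The 99% CI for β₁ is: β̂₁ ± t*(α/2, n-2) × SE(β̂₁)

Step 1: Find critical t-value
- Confidence level = 0.99
- Degrees of freedom = n - 2 = 22 - 2 = 20
- t*(α/2, 20) = 2.8453

Step 2: Calculate margin of error
Margin = 2.8453 × 0.0953 = 0.2712

Step 3: Construct interval
CI = 2.4338 ± 0.2712
CI = (2.1626, 2.7050)

Interpretation: each one-unit increase in x is associated with a change in mean y of between 2.1626 and 2.7050, with 99% confidence.
The interval does not include 0, suggesting a significant linear relationship.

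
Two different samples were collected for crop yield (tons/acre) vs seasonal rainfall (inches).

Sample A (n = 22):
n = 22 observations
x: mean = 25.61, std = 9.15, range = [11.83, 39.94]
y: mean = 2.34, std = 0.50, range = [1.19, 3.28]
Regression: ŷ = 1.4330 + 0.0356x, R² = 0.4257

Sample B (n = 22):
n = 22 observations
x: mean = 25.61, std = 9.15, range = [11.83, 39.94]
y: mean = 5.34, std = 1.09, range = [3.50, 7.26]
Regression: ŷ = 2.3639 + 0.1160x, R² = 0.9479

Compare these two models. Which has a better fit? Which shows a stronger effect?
Model B has the better fit (R² = 0.9479 vs 0.4257). Model B shows the stronger effect (|β₁| = 0.1160 vs 0.0356).

Model Comparison:

Fit — compare R²:
- Model A: R² = 0.4257 → 42.57% of variance in crop yield explained
- Model B: R² = 0.9479 → 94.79% of variance in crop yield explained
- 0.9479 > 0.4257 → Model B has the better fit

Effect size (slope magnitude):
- Model A: β₁ = 0.0356 → predicted crop yield rises 0.0356 tons/acre per additional inch of rainfall
- Model B: β₁ = 0.1160 → predicted crop yield rises 0.1160 tons/acre per additional inch of rainfall
- |0.0356| < |0.1160| → Model B shows the stronger marginal effect

Note: The two samples could reflect different populations, time periods, or measurement quality.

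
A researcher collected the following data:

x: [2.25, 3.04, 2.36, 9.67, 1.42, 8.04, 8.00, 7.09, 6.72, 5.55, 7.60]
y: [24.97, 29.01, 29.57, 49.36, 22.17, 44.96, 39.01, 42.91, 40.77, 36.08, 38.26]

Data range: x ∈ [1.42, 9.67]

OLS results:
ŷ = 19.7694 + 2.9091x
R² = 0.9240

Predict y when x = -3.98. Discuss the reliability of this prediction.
ŷ = 8.1912 (extrapolation — x = -3.98 lies outside [1.42, 9.67], so reliability is low).

Prediction calculation:
ŷ = 19.7694 + 2.9091 × (-3.98)
ŷ = 8.1912

Reliability:
- Data range: x ∈ [1.42, 9.67]
- Prediction point: x = -3.98 is 5.40 units below the observed range → this is EXTRAPOLATION, not interpolation

Why that matters here:
- R² describes fit only over the sampled x values; it says nothing about behaviour beyond them
- There are no observations near this x to validate the fitted line there
- The standard error of prediction grows with (x − x̄)², and x = -3.98 is far from x̄ = 5.61

Report the number if required, but flag clearly that it is an extrapolation.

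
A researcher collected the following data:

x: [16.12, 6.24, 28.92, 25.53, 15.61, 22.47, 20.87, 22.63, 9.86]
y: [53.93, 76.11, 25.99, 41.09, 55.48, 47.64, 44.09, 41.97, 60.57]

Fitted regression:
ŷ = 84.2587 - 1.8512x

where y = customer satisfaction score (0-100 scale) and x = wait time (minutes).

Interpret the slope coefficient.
On average, satisfaction score is about 1.8512 points lower for every extra minute of wait time.

The slope β₁ = -1.8512 gives the rate at which the fitted satisfaction score changes with wait time.

Interpretation:
- Wait time up by 1 minute → predicted satisfaction score decreases by 1.8512 points
- The effect is assumed constant over the observed range of x (linearity)
- The slope describes association in these data, not necessarily a causal effect

The intercept β₀ = 84.2587 is the predicted satisfaction score when wait time = 0; since the smallest observed x is 6.24, this is an extrapolation and mainly anchors the line.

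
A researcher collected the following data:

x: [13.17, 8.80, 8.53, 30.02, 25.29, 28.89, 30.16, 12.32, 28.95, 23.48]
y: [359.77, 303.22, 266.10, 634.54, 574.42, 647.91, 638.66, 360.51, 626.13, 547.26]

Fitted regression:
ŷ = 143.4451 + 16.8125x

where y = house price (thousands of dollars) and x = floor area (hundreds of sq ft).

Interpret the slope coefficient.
On average, house price is about 16.8125 thousand dollars higher for every extra hundred sq ft of floor area.

The slope coefficient β₁ = 16.8125 represents the marginal effect of floor area on house price.

Interpretation:
- Floor area up by 1 hundred sq ft → predicted house price increases by 16.8125 thousand dollars
- The effect is assumed constant over the observed range of x (linearity)

(β₀ = 143.4451 is the fitted value at x = 0 and is not part of the slope interpretation.)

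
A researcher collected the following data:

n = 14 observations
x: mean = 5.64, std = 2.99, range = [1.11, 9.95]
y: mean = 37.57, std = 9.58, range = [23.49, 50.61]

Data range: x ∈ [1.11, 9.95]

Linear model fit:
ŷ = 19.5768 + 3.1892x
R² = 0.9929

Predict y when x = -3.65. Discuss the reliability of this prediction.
ŷ = 7.9362 (extrapolation — x = -3.65 lies outside [1.11, 9.95], so reliability is low).

Prediction calculation:
ŷ = 19.5768 + 3.1892 × (-3.65)
ŷ = 7.9362

Reliability:
- Data range: x ∈ [1.11, 9.95]
- Prediction point: x = -3.65 is 4.76 units below the observed range → this is EXTRAPOLATION, not interpolation

Why that matters here:
- R² describes fit only over the sampled x values; it says nothing about behaviour beyond them
- The standard error of prediction grows with (x − x̄)², and x = -3.65 is far from x̄ = 5.64
- Real relationships often flatten, saturate, or turn nonlinear at extremes

The R² = 0.9929 only validates the fit within [1.11, 9.95]; treat ŷ = 7.9362 with caution.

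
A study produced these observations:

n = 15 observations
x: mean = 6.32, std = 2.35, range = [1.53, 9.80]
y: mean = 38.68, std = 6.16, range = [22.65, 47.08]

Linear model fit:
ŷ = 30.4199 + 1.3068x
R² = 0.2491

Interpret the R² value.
R² = 0.2491 means 24.91% of the variation in y is explained by the linear relationship with x. This indicates a weak fit.

R² = 1 − SS_res/SS_tot compares the residual scatter to the total scatter of y about its mean.

Here R² = 0.2491:
- Explained: 24.91% of the variation in y
- Unexplained (residual): 100% − 24.91% = 75.09%
- Rule of thumb (below 0.3 weak; 0.3 to below 0.7 moderate; 0.7 and above strong) → weak

Calculation: R² = 1 − (SS_res / SS_tot), where SS_res is the sum of squared residuals and SS_tot the total sum of squares.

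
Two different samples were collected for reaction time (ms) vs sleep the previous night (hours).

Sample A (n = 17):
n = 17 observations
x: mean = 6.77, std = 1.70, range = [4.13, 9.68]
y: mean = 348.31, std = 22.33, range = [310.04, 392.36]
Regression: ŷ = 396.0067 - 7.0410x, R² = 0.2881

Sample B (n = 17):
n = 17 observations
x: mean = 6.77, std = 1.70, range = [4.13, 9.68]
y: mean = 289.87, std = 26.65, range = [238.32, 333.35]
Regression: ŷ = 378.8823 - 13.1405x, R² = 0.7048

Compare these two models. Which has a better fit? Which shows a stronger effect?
Model B has the better fit (R² = 0.7048 vs 0.2881). Model B shows the stronger effect (|β₁| = 13.1405 vs 7.0410).

Model Comparison:

Goodness of fit (R²):
- Model A: R² = 0.2881 → 28.81% of variance in reaction time explained
- Model B: R² = 0.7048 → 70.48% of variance in reaction time explained
- 0.7048 > 0.2881 → Model B has the better fit

Effect size (slope magnitude):
- Model A: β₁ = -7.0410 → predicted reaction time falls 7.0410 ms per additional hour of sleep
- Model B: β₁ = -13.1405 → predicted reaction time falls 13.1405 ms per additional hour of sleep
- |-7.0410| < |-13.1405| → Model B shows the stronger marginal effect

Note: A better fit (higher R²) doesn't necessarily mean a more important relationship.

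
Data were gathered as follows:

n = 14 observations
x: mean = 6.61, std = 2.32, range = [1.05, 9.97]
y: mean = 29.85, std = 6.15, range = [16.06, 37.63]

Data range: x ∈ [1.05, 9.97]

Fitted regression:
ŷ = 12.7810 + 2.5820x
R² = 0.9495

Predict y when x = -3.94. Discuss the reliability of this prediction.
ŷ = 2.6079 (extrapolation — x = -3.94 lies outside [1.05, 9.97], so reliability is low).

Prediction calculation:
ŷ = 12.7810 + 2.5820 × (-3.94)
ŷ = 2.6079

Reliability:
- Data range: x ∈ [1.05, 9.97]
- Prediction point: x = -3.94 is 4.99 units below the observed range → this is EXTRAPOLATION, not interpolation

Why that matters here:
- R² describes fit only over the sampled x values; it says nothing about behaviour beyond them
- The standard error of prediction grows with (x − x̄)², and x = -3.94 is far from x̄ = 6.61
- The linear relationship may not hold outside the observed range

The R² = 0.9495 only validates the fit within [1.05, 9.97]; treat ŷ = 2.6079 with caution.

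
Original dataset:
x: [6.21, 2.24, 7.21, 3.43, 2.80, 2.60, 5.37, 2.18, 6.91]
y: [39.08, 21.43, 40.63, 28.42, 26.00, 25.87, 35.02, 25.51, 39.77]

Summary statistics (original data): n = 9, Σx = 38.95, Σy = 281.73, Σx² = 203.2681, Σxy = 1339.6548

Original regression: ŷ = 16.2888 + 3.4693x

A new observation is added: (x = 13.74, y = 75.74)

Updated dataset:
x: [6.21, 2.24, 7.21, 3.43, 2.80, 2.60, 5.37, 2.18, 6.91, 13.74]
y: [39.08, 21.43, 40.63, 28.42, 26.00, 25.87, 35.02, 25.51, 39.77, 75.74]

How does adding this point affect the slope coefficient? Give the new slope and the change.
Adding the point moves β₁ from 3.4693 to 4.3416, i.e. it increases by 0.8723 (+25.1%).

x = 13.74 lies well outside the original x-range [2.18, 7.21] (x̄ ≈ 4.33), so this observation has high leverage and can move the slope substantially.

Step 1: Update the sums with the new point (n goes from 9 to 10)
Σx  = 38.95 + 13.74 = 52.69
Σy  = 281.73 + 75.74 = 357.47
Σx² = 203.2681 + 13.74² = 203.2681 + 188.7876 = 392.0557
Σxy = 1339.6548 + 13.74×75.74 = 1339.6548 + 1040.6676 = 2380.3224

Step 2: Recompute the slope with b₁ = (nΣxy − ΣxΣy) / (nΣx² − (Σx)²)
Numerator   = 10×2380.3224 − 52.69×357.47 = 23803.2240 − 18835.0943 = 4968.1297
Denominator = 10×392.0557 − 52.69² = 3920.5570 − 2776.2361 = 1144.3209
b₁(new) = 4968.1297 / 1144.3209 = 4.3416

(Same formula on the original sums: (9×1339.6548 − 38.95×281.73) / (9×203.2681 − 38.95²) = 1083.5097 / 312.3104 = 3.4693, matching the given fit.)

Step 3: Change in slope
Δβ₁ = 4.3416 − 3.4693 = +0.8723
Relative change = +0.8723 / 3.4693 × 100% = +25.1%
→ the slope increases when the point is added.

Because the point sits above the extension of the original line at a high-leverage x, it tilts the fit up.
In practice: examine leverage (hᵢ) and Cook's distance rather than deleting it automatically.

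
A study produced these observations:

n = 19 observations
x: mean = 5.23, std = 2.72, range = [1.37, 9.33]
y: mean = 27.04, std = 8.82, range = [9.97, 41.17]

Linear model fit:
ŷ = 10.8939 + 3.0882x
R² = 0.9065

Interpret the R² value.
The model explains 90.65% of the variance in y (R² = 0.9065), leaving 9.35% unexplained; the fit is strong.

R² = 1 − SS_res/SS_tot compares the residual scatter to the total scatter of y about its mean.

Here R² = 0.9065:
- Explained: 90.65% of the variation in y
- Unexplained (residual): 100% − 90.65% = 9.35%
- Rule of thumb (below 0.3 weak; 0.3 to below 0.7 moderate; 0.7 and above strong) → strong

Note: R² says nothing about causation, and a high R² does not by itself mean the linear form is appropriate — check the residuals.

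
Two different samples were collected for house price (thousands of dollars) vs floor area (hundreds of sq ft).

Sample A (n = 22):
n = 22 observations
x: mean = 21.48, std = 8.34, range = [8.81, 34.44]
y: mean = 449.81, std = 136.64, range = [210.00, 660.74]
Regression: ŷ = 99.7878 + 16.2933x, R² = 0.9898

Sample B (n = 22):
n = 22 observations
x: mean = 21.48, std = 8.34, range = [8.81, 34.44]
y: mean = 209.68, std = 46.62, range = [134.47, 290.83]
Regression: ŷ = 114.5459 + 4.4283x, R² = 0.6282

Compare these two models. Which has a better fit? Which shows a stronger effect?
Model A has the better fit (R² = 0.9898 vs 0.6282). Model A shows the stronger effect (|β₁| = 16.2933 vs 4.4283).

Model Comparison:

Fit — compare R²:
- Model A: R² = 0.9898 → 98.98% of variance in house price explained
- Model B: R² = 0.6282 → 62.82% of variance in house price explained
- 0.9898 > 0.6282 → Model A has the better fit

Strength of effect — compare |β₁|:
- Model A: β₁ = 16.2933 → predicted house price rises 16.2933 thousand dollars per additional hundred sq ft of floor area
- Model B: β₁ = 4.4283 → predicted house price rises 4.4283 thousand dollars per additional hundred sq ft of floor area
- |16.2933| > |4.4283| → Model A shows the stronger marginal effect

Notes:
- A steeper slope doesn't make a better model if the scatter around the line is large.
- A better fit (higher R²) doesn't necessarily mean a more important relationship.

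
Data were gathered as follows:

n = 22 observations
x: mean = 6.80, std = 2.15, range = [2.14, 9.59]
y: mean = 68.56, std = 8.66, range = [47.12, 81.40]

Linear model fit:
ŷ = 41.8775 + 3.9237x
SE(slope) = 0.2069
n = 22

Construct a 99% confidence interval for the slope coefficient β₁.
The 99% CI for β₁ is (3.3350, 4.5124)

Confidence interval for the slope:

The 99% CI for β₁ is: β̂₁ ± t*(α/2, n-2) × SE(β̂₁)

Step 1: Find critical t-value
- Confidence level = 0.99
- Degrees of freedom = n - 2 = 22 - 2 = 20
- t*(α/2, 20) = 2.8453

Step 2: Calculate margin of error
Margin = 2.8453 × 0.2069 = 0.5887

Step 3: Construct interval
CI = 3.9237 ± 0.5887
CI = (3.3350, 4.5124)

Interpretation: intervals built this way capture the true β₁ in 99% of repeated samples; here the plausible range for the per-unit effect of x on y is 3.3350 to 4.5124.
Both endpoints are positive, so the data support a genuinely positive slope at this confidence level.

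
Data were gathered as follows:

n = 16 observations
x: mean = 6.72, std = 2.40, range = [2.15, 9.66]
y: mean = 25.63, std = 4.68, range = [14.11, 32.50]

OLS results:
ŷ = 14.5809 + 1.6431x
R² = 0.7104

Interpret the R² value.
The model explains 71.04% of the variance in y (R² = 0.7104), leaving 28.96% unexplained; the fit is strong.

R² = 1 − SS_res/SS_tot compares the residual scatter to the total scatter of y about its mean.

Here R² = 0.7104:
- Explained: 71.04% of the variation in y
- Unexplained (residual): 100% − 71.04% = 28.96%
- Rule of thumb (below 0.3 weak; 0.3 to below 0.7 moderate; 0.7 and above strong) → strong

Equivalently, for simple linear regression R² = r², so |r| = √0.7104 ≈ 0.8429.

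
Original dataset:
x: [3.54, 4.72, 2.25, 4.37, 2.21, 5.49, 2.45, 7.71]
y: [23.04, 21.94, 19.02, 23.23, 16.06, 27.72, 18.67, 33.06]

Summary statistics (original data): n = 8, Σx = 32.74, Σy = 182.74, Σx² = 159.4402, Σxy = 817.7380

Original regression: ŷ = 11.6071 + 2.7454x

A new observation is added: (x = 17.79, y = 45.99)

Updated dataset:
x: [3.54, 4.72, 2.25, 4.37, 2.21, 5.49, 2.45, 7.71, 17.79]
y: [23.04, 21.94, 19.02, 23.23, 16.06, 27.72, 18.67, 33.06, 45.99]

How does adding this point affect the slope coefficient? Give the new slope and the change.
The slope changes from 2.7454 to 1.8297 (change of -0.9157, or -33.4%).

x = 17.79 lies well outside the original x-range [2.21, 7.71] (x̄ ≈ 4.09), so this observation has high leverage and can move the slope substantially.

Step 1: Update the sums with the new point (n goes from 8 to 9)
Σx  = 32.74 + 17.79 = 50.53
Σy  = 182.74 + 45.99 = 228.73
Σx² = 159.4402 + 17.79² = 159.4402 + 316.4841 = 475.9243
Σxy = 817.7380 + 17.79×45.99 = 817.7380 + 818.1621 = 1635.9001

Step 2: Recompute the slope with b₁ = (nΣxy − ΣxΣy) / (nΣx² − (Σx)²)
Numerator   = 9×1635.9001 − 50.53×228.73 = 14723.1009 − 11557.7269 = 3165.3740
Denominator = 9×475.9243 − 50.53² = 4283.3187 − 2553.2809 = 1730.0378
b₁(new) = 3165.3740 / 1730.0378 = 1.8297

(Same formula on the original sums: (8×817.7380 − 32.74×182.74) / (8×159.4402 − 32.74²) = 558.9964 / 203.6140 = 2.7454, matching the given fit.)

Step 3: Change in slope
Δβ₁ = 1.8297 − 2.7454 = -0.9157
Relative change = -0.9157 / 2.7454 × 100% = -33.4%
→ the slope decreases when the point is added.

Because the point sits below the extension of the original line at a high-leverage x, it tilts the fit down.
In practice: refit with and without it and report both if conclusions differ; examine leverage (hᵢ) and Cook's distance rather than deleting it automatically.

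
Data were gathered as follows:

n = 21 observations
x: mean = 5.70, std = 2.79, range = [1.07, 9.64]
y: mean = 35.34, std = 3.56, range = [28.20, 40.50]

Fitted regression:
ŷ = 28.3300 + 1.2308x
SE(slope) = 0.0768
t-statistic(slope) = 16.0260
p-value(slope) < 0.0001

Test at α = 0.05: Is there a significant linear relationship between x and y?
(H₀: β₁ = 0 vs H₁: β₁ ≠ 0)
p-value < 0.0001 < α = 0.05, so we reject H₀. The relationship is significant.

Hypothesis test for the slope coefficient:

H₀: β₁ = 0 (no linear relationship)
H₁: β₁ ≠ 0 (linear relationship exists)

Test statistic: t = β̂₁ / SE(β̂₁) = 1.2308 / 0.0768 = 16.0260

The p-value (<0.0001) is the probability, under H₀, of a t-statistic at least as extreme as |t| = 16.0260 (two-sided, df = n − 2 = 19).

Decision rule: reject H₀ if p-value < α.
p-value < 0.0001 < α = 0.05 → reject H₀.

At α = 0.05 the data do provide convincing evidence of a nonzero slope.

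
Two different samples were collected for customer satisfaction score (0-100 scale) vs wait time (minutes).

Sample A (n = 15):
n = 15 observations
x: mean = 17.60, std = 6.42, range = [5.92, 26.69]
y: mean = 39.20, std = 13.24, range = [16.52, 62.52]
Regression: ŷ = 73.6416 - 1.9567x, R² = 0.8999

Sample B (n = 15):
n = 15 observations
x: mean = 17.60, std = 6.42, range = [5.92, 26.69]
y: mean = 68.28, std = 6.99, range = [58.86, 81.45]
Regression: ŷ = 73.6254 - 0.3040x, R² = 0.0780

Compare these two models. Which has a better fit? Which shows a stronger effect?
Model A has the better fit (R² = 0.8999 vs 0.0780). Model A shows the stronger effect (|β₁| = 1.9567 vs 0.3040).

Model Comparison:

Which explains more variance? (R²)
- Model A: R² = 0.8999 → 89.99% of variance in satisfaction score explained
- Model B: R² = 0.0780 → 7.80% of variance in satisfaction score explained
- 0.8999 > 0.0780 → Model A has the better fit

Effect size (slope magnitude):
- Model A: β₁ = -1.9567 → predicted satisfaction score falls 1.9567 points per additional minute of wait time
- Model B: β₁ = -0.3040 → predicted satisfaction score falls 0.3040 points per additional minute of wait time
- |-1.9567| > |-0.3040| → Model A shows the stronger marginal effect

Note: A steeper slope doesn't make a better model if the scatter around the line is large.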